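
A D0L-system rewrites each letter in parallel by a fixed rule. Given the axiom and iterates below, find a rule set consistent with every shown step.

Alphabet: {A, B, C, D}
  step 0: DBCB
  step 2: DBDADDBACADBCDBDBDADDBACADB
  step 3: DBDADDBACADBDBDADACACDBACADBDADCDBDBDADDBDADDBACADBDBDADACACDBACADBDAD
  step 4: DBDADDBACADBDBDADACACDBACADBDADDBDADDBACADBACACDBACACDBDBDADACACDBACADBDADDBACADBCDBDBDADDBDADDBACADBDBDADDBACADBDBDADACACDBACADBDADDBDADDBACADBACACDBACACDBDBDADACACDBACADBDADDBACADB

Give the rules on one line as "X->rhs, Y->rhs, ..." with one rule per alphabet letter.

A->ACA, B->DAD, C->CDB, D->DB

  step 3 ⇒ step 4: DBDADDBACADBDBDADACACDBACADBDADCDBDBDADDBDADDBACADBDBDADACACDBACADBDAD ⇒ DB·DAD·DB·ACA·DB·DB·DAD·ACA·CDB·ACA·DB·DAD·DB·DAD·DB·ACA·DB·ACA·CDB·ACA·CDB·DB·DAD·ACA·CDB·ACA·DB·DAD·DB·ACA·DB·CDB·DB·DAD·DB·DAD·DB·ACA·DB·DB·DAD·DB·ACA·DB·DB·DAD·ACA·CDB·ACA·DB·DAD·DB·DAD·DB·ACA·DB·ACA·CDB·ACA·CDB·DB·DAD·ACA·CDB·ACA·DB·DAD·DB·ACA·DB
    A ↦ ACA
    B ↦ DAD
    C ↦ CDB
    D ↦ DB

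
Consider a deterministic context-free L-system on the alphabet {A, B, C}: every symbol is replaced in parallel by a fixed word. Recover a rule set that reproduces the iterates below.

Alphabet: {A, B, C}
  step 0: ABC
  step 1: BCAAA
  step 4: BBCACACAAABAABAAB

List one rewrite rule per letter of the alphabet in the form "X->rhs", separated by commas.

A->B, B->CA, C->AA

  step 0 ⇒ step 1: ABC ⇒ B·CA·AA
    A ↦ B
    B ↦ CA
    C ↦ AA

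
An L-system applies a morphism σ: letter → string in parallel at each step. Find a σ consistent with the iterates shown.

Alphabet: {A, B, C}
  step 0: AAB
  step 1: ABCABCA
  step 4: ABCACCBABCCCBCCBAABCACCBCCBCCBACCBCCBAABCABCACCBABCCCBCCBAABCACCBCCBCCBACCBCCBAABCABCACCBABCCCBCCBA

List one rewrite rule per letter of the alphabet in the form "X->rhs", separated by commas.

  step 0 ⇒ step 1: AAB ⇒ ABC·ABC·A
    A ↦ ABC
    B ↦ A
    C ↦ CCB  (constrained at step 1)

A->ABC, B->A, C->CCB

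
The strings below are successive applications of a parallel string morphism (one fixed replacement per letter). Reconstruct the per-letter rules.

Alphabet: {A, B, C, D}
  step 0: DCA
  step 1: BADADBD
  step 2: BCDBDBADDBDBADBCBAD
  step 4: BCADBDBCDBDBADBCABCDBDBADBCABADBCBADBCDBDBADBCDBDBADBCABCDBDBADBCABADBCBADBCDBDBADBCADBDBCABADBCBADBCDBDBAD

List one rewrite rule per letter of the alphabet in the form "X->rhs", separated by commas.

A->DBD, B->BC, C->A, D->BAD

  step 1 ⇒ step 2: BADADBD ⇒ BC·DBD·BAD·DBD·BAD·BC·BAD
    A ↦ DBD
    B ↦ BC
    D ↦ BAD
  step 0 ⇒ step 1: DCA ⇒ BAD·A·DBD
    C ↦ A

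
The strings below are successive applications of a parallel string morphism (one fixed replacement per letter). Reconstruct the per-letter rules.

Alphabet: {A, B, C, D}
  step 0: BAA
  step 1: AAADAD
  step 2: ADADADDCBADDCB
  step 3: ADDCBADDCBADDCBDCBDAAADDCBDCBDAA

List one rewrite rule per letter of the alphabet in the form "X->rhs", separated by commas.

A->AD, B->AA, C->D, D->DCB

  step 2 ⇒ step 3: ADADADDCBADDCB ⇒ AD·DCB·AD·DCB·AD·DCB·DCB·D·AA·AD·DCB·DCB·D·AA
    A ↦ AD
    B ↦ AA
    C ↦ D
    D ↦ DCB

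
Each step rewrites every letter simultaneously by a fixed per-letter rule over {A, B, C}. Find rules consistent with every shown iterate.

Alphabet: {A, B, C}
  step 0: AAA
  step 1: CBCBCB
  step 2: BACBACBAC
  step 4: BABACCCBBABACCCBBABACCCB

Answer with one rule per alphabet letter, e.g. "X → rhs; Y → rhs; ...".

  step 1 ⇒ step 2: CBCBCB ⇒ BA·C·BA·C·BA·C
    B ↦ C
    C ↦ BA
  step 0 ⇒ step 1: AAA ⇒ CB·CB·CB
    A ↦ CB

A->CB, B->C, C->BA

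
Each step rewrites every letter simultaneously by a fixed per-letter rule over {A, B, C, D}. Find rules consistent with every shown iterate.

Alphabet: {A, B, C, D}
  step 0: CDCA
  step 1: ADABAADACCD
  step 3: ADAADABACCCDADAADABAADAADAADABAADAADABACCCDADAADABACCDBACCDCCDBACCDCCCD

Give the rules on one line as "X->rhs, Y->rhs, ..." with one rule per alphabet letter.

A->CCD, B->C, C->ADA, D->BA

  step 0 ⇒ step 1: CDCA ⇒ ADA·BA·ADA·CCD
    A ↦ CCD
    C ↦ ADA
    D ↦ BA
    B ↦ C  (constrained at step 1)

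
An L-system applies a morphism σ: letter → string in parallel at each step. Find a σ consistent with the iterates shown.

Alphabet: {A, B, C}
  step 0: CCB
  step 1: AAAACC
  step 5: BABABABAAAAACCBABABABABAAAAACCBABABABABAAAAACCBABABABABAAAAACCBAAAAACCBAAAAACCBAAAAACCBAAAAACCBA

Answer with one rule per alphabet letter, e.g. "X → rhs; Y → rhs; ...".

A->BA, B->CC, C->AA

  step 0 ⇒ step 1: CCB ⇒ AA·AA·CC
    B ↦ CC
    C ↦ AA
    A ↦ BA  (constrained at step 1)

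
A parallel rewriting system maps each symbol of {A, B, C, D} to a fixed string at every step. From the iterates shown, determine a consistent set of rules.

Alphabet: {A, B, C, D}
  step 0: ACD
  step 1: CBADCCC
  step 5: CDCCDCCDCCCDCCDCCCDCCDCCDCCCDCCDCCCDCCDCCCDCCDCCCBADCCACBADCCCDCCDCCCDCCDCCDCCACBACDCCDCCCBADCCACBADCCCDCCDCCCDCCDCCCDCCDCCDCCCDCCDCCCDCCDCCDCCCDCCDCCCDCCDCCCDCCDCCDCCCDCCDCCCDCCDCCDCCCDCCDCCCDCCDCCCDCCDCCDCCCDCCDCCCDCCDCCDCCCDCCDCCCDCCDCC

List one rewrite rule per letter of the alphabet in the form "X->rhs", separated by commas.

  step 0 ⇒ step 1: ACD ⇒ CBA·DCC·C
    A ↦ CBA
    C ↦ DCC
    D ↦ C
    B ↦ A  (constrained at step 1)

A->CBA, B->A, C->DCC, D->C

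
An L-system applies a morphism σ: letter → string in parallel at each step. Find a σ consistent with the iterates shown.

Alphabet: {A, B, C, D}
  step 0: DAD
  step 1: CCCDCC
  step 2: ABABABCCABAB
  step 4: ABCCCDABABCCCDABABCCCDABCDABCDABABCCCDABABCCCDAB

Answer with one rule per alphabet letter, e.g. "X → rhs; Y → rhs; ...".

  step 1 ⇒ step 2: CCCDCC ⇒ AB·AB·AB·CC·AB·AB
    C ↦ AB
    D ↦ CC
  step 0 ⇒ step 1: DAD ⇒ CC·CD·CC
    A ↦ CD
    B ↦ AB  (constrained at step 2)

A->CD, B->AB, C->AB, D->CC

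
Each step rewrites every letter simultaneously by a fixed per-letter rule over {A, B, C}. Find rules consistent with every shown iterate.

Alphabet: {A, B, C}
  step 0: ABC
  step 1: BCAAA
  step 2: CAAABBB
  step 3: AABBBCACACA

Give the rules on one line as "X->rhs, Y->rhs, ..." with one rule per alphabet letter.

  step 2 ⇒ step 3: CAAABBB ⇒ AA·B·B·B·CA·CA·CA
    A ↦ B
    B ↦ CA
    C ↦ AA

A->B, B->CA, C->AA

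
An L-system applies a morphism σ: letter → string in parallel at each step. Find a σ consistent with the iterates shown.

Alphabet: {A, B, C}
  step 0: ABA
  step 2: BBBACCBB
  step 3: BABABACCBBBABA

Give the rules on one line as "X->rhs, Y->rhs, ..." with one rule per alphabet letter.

  step 2 ⇒ step 3: BBBACCBB ⇒ BA·BA·BA·CC·B·B·BA·BA
    A ↦ CC
    B ↦ BA
    C ↦ B

A->CC, B->BA, C->B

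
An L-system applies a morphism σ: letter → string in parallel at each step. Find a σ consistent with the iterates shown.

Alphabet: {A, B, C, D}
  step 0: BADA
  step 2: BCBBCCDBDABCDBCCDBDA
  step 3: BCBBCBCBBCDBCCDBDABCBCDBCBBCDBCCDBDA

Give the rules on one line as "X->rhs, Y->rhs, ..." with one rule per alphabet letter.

  step 2 ⇒ step 3: BCBBCCDBDABCDBCCDBDA ⇒ BC·B·BC·BC·B·B·CD·BC·CD·BDA·BC·B·CD·BC·B·B·CD·BC·CD·BDA
    A ↦ BDA
    B ↦ BC
    C ↦ B
    D ↦ CD

A->BDA, B->BC, C->B, D->CD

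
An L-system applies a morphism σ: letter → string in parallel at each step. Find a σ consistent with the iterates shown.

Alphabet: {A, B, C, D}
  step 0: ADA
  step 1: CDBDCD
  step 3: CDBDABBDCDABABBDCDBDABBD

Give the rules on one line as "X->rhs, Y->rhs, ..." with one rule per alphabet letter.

A->CD, B->AB, C->CD, D->BD

  step 0 ⇒ step 1: ADA ⇒ CD·BD·CD
    A ↦ CD
    D ↦ BD
    B ↦ AB  (constrained at step 1)
    C ↦ CD  (constrained at step 1)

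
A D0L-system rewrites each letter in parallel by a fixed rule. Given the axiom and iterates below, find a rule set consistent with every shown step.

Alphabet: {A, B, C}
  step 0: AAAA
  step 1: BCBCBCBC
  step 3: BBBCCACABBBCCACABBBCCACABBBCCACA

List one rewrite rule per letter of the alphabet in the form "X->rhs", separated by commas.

A->BC, B->CA, C->BB

  step 0 ⇒ step 1: AAAA ⇒ BC·BC·BC·BC
    A ↦ BC
    B ↦ CA  (constrained at step 1)
    C ↦ BB  (constrained at step 1)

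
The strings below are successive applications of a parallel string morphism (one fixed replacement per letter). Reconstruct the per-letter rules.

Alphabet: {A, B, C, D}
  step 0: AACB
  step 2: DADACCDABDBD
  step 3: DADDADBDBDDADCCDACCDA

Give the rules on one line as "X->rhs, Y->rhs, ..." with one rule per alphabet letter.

A->D, B->CC, C->BD, D->DA

  step 2 ⇒ step 3: DADACCDABDBD ⇒ DA·D·DA·D·BD·BD·DA·D·CC·DA·CC·DA
    A ↦ D
    B ↦ CC
    C ↦ BD
    D ↦ DA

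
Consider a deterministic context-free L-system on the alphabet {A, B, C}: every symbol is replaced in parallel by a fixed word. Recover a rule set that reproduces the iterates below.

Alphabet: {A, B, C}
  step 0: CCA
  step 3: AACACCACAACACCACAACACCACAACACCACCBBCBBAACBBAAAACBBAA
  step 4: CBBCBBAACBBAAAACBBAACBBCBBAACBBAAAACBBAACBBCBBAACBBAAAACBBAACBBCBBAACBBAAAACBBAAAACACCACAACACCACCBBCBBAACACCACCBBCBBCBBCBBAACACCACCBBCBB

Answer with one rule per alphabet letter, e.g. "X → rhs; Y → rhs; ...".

  step 3 ⇒ step 4: AACACCACAACACCACAACACCACAACACCACCBBCBBAACBBAAAACBBAA ⇒ CBB·CBB·AA·CBB·AA·AA·CBB·AA·CBB·CBB·AA·CBB·AA·AA·CBB·AA·CBB·CBB·AA·CBB·AA·AA·CBB·AA·CBB·CBB·AA·CBB·AA·AA·CBB·AA·AA·CAC·CAC·AA·CAC·CAC·CBB·CBB·AA·CAC·CAC·CBB·CBB·CBB·CBB·AA·CAC·CAC·CBB·CBB
    A ↦ CBB
    B ↦ CAC
    C ↦ AA

A->CBB, B->CAC, C->AA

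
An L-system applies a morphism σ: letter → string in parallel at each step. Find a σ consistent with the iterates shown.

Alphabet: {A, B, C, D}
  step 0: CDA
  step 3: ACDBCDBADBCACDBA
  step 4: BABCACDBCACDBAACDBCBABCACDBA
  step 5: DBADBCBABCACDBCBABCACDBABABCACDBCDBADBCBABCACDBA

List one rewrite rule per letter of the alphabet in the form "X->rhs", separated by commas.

A->BA, B->D, C->BC, D->AC

  step 4 ⇒ step 5: BABCACDBCACDBAACDBCBABCACDBA ⇒ D·BA·D·BC·BA·BC·AC·D·BC·BA·BC·AC·D·BA·BA·BC·AC·D·BC·D·BA·D·BC·BA·BC·AC·D·BA
    A ↦ BA
    B ↦ D
    C ↦ BC
    D ↦ AC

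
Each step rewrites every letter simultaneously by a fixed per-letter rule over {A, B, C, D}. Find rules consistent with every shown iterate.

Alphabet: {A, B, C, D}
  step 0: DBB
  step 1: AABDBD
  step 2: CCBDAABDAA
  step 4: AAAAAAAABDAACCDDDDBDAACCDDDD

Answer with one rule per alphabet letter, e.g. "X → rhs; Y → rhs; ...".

  step 1 ⇒ step 2: AABDBD ⇒ C·C·BD·AA·BD·AA
    A ↦ C
    B ↦ BD
    D ↦ AA
    C ↦ DD  (constrained at step 2)

A->C, B->BD, C->DD, D->AA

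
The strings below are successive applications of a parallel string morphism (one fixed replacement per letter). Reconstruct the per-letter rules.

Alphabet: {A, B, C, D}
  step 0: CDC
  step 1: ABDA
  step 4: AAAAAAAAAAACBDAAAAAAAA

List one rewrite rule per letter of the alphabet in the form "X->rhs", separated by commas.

  step 0 ⇒ step 1: CDC ⇒ A·BD·A
    C ↦ A
    D ↦ BD
    A ↦ AA  (constrained at step 1)
    B ↦ C  (constrained at step 1)

A->AA, B->C, C->A, D->BD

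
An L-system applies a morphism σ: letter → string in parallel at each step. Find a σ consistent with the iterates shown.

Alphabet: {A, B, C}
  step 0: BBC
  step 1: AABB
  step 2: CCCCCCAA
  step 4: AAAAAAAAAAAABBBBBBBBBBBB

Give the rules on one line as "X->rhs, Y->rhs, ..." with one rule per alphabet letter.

A->CCC, B->A, C->BB

  step 1 ⇒ step 2: AABB ⇒ CCC·CCC·A·A
    A ↦ CCC
    B ↦ A
  step 0 ⇒ step 1: BBC ⇒ A·A·BB
    C ↦ BB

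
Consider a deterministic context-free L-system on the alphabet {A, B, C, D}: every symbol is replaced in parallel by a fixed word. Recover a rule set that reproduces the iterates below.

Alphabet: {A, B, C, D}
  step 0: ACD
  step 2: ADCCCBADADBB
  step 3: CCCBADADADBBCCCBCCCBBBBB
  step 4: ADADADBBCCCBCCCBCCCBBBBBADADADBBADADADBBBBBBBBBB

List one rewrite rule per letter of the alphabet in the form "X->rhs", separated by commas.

  step 3 ⇒ step 4: CCCBADADADBBCCCBCCCBBBBB ⇒ AD·AD·AD·BB·C·CCB·C·CCB·C·CCB·BB·BB·AD·AD·AD·BB·AD·AD·AD·BB·BB·BB·BB·BB
    A ↦ C
    B ↦ BB
    C ↦ AD
    D ↦ CCB

A->C, B->BB, C->AD, D->CCB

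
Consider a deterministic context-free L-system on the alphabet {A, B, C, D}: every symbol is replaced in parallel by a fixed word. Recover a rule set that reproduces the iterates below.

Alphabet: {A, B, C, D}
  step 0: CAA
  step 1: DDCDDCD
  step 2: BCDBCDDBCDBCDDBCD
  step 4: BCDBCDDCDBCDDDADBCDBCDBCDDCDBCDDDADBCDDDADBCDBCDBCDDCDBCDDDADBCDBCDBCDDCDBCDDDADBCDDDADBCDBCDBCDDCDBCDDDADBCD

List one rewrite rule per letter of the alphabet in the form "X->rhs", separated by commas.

A->DCD, B->DDA, C->D, D->BCD

  step 1 ⇒ step 2: DDCDDCD ⇒ BCD·BCD·D·BCD·BCD·D·BCD
    C ↦ D
    D ↦ BCD
  step 0 ⇒ step 1: CAA ⇒ D·DCD·DCD
    A ↦ DCD
    B ↦ DDA  (constrained at step 2)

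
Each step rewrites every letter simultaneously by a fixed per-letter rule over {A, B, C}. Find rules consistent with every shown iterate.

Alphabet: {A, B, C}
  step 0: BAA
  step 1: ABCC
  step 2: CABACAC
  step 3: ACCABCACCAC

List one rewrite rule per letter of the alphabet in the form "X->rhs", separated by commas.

A->C, B->AB, C->AC

  step 2 ⇒ step 3: CABACAC ⇒ AC·C·AB·C·AC·C·AC
    A ↦ C
    B ↦ AB
    C ↦ AC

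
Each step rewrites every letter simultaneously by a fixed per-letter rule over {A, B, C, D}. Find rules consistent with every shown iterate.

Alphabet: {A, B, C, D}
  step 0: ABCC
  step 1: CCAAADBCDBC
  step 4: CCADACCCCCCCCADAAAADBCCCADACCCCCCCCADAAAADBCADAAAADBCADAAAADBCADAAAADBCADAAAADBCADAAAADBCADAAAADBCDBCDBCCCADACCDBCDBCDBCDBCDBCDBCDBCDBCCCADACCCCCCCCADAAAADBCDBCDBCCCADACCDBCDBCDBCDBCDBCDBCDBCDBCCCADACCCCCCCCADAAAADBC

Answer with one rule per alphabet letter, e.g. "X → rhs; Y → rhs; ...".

A->CC, B->AAA, C->DBC, D->ADA

  step 0 ⇒ step 1: ABCC ⇒ CC·AAA·DBC·DBC
    A ↦ CC
    B ↦ AAA
    C ↦ DBC
    D ↦ ADA  (constrained at step 1)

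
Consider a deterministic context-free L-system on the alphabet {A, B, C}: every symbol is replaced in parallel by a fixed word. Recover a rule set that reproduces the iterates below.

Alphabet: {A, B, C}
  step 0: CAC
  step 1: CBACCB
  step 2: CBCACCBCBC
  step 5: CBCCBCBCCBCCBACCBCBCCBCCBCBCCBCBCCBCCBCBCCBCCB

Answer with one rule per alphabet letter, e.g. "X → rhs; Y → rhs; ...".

A->AC, B->C, C->CB

  step 1 ⇒ step 2: CBACCB ⇒ CB·C·AC·CB·CB·C
    A ↦ AC
    B ↦ C
    C ↦ CB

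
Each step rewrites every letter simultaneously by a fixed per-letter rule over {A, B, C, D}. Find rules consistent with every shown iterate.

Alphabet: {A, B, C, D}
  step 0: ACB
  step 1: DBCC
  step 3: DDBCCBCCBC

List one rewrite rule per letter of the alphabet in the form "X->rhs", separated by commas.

A->D, B->C, C->BC, D->AA

  step 0 ⇒ step 1: ACB ⇒ D·BC·C
    A ↦ D
    B ↦ C
    C ↦ BC
    D ↦ AA  (constrained at step 1)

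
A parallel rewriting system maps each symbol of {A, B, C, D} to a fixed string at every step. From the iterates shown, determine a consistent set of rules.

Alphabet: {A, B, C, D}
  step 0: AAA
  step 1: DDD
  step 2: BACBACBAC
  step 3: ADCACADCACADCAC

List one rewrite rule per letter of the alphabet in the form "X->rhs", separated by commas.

A->D, B->A, C->CAC, D->BAC

  step 2 ⇒ step 3: BACBACBAC ⇒ A·D·CAC·A·D·CAC·A·D·CAC
    A ↦ D
    B ↦ A
    C ↦ CAC
  step 1 ⇒ step 2: DDD ⇒ BAC·BAC·BAC
    D ↦ BAC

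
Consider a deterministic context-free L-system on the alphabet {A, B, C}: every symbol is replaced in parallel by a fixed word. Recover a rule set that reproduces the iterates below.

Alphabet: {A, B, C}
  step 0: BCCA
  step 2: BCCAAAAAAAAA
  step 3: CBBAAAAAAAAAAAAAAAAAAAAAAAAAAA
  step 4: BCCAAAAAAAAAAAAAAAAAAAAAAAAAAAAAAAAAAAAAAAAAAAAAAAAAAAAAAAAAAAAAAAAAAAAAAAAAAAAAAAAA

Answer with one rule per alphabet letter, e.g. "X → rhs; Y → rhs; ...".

A->AAA, B->C, C->B

  step 3 ⇒ step 4: CBBAAAAAAAAAAAAAAAAAAAAAAAAAAA ⇒ B·C·C·AAA·AAA·AAA·AAA·AAA·AAA·AAA·AAA·AAA·AAA·AAA·AAA·AAA·AAA·AAA·AAA·AAA·AAA·AAA·AAA·AAA·AAA·AAA·AAA·AAA·AAA·AAA
    A ↦ AAA
    B ↦ C
    C ↦ B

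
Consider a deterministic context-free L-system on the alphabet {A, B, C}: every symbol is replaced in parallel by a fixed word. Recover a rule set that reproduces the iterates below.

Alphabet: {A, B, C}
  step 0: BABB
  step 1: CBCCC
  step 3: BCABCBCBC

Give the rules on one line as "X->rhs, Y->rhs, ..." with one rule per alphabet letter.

A->BC, B->C, C->A

  step 0 ⇒ step 1: BABB ⇒ C·BC·C·C
    A ↦ BC
    B ↦ C
    C ↦ A  (constrained at step 1)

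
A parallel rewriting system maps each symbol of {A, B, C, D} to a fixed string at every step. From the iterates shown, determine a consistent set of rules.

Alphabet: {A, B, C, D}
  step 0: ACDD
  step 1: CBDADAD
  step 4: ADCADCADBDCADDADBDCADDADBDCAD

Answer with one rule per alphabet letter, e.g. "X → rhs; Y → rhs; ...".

A->C, B->D, C->BD, D->AD

  step 0 ⇒ step 1: ACDD ⇒ C·BD·AD·AD
    A ↦ C
    C ↦ BD
    D ↦ AD
    B ↦ D  (constrained at step 1)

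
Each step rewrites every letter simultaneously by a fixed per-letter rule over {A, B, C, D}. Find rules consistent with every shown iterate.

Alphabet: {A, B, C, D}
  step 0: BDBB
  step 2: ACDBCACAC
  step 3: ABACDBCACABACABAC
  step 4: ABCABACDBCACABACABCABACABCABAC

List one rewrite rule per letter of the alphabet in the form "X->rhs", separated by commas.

  step 3 ⇒ step 4: ABACDBCACABACABAC ⇒ AB·C·AB·AC·DB·C·AC·AB·AC·AB·C·AB·AC·AB·C·AB·AC
    A ↦ AB
    B ↦ C
    C ↦ AC
    D ↦ DB

A->AB, B->C, C->AC, D->DB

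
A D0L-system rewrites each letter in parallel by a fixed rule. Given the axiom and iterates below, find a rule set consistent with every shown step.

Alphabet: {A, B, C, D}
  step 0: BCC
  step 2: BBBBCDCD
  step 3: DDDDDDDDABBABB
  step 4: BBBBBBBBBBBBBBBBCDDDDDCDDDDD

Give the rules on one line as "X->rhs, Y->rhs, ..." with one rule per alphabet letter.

  step 3 ⇒ step 4: DDDDDDDDABBABB ⇒ BB·BB·BB·BB·BB·BB·BB·BB·CD·DD·DD·CD·DD·DD
    A ↦ CD
    B ↦ DD
    D ↦ BB
  step 2 ⇒ step 3: BBBBCDCD ⇒ DD·DD·DD·DD·A·BB·A·BB
    C ↦ A

A->CD, B->DD, C->A, D->BB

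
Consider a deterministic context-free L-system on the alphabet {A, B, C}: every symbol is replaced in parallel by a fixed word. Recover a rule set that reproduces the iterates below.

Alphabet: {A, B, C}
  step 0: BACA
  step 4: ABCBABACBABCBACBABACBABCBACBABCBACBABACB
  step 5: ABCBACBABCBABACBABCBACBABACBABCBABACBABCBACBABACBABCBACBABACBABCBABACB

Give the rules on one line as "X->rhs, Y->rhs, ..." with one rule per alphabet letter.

  step 4 ⇒ step 5: ABCBABACBABCBACBABACBABCBACBABCBACBABACB ⇒ AB·CB·A·CB·AB·CB·AB·A·CB·AB·CB·A·CB·AB·A·CB·AB·CB·AB·A·CB·AB·CB·A·CB·AB·A·CB·AB·CB·A·CB·AB·A·CB·AB·CB·AB·A·CB
    A ↦ AB
    B ↦ CB
    C ↦ A

A->AB, B->CB, C->A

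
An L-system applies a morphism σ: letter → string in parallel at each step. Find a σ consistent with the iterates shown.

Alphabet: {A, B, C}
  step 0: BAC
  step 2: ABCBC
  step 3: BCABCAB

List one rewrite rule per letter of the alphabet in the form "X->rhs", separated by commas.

A->B, B->C, C->AB

  step 2 ⇒ step 3: ABCBC ⇒ B·C·AB·C·AB
    A ↦ B
    B ↦ C
    C ↦ AB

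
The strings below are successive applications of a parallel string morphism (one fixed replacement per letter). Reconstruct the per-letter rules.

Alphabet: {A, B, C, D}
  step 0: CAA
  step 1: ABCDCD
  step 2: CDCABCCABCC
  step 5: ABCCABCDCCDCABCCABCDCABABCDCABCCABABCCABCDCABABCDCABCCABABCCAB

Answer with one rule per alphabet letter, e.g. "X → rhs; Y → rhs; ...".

A->CD, B->C, C->AB, D->CC

  step 1 ⇒ step 2: ABCDCD ⇒ CD·C·AB·CC·AB·CC
    A ↦ CD
    B ↦ C
    C ↦ AB
    D ↦ CC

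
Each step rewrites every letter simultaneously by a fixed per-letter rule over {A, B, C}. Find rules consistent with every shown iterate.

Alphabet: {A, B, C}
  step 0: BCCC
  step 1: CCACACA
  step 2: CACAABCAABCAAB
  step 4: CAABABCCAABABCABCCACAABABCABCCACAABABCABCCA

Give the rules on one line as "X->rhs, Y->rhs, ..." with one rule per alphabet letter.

A->AB, B->C, C->CA

  step 1 ⇒ step 2: CCACACA ⇒ CA·CA·AB·CA·AB·CA·AB
    A ↦ AB
    C ↦ CA
  step 0 ⇒ step 1: BCCC ⇒ C·CA·CA·CA
    B ↦ C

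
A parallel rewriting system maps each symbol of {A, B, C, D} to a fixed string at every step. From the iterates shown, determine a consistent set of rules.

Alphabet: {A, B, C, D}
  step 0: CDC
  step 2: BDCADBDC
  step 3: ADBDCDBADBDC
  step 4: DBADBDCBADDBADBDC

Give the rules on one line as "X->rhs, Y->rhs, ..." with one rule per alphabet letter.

  step 3 ⇒ step 4: ADBDCDBADBDC ⇒ D·B·AD·B·DC·B·AD·D·B·AD·B·DC
    A ↦ D
    B ↦ AD
    C ↦ DC
    D ↦ B

A->D, B->AD, C->DC, D->B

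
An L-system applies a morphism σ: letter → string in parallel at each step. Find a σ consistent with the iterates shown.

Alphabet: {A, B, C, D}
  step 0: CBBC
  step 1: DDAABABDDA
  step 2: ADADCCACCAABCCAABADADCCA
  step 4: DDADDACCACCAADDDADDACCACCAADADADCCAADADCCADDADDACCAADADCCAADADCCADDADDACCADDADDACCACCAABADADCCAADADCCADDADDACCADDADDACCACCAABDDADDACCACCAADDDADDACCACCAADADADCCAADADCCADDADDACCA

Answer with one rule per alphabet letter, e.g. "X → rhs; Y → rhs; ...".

  step 1 ⇒ step 2: DDAABABDDA ⇒ AD·AD·CCA·CCA·AB·CCA·AB·AD·AD·CCA
    A ↦ CCA
    B ↦ AB
    D ↦ AD
  step 0 ⇒ step 1: CBBC ⇒ DDA·AB·AB·DDA
    C ↦ DDA

A->CCA, B->AB, C->DDA, D->AD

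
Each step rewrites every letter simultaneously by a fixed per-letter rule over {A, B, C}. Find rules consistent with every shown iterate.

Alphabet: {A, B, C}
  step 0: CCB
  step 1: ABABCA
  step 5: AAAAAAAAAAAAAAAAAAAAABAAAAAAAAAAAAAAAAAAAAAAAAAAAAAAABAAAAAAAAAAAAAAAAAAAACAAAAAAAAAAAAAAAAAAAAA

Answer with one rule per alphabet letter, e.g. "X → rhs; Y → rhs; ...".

  step 0 ⇒ step 1: CCB ⇒ AB·AB·CA
    B ↦ CA
    C ↦ AB
    A ↦ AA  (constrained at step 1)

A->AA, B->CA, C->AB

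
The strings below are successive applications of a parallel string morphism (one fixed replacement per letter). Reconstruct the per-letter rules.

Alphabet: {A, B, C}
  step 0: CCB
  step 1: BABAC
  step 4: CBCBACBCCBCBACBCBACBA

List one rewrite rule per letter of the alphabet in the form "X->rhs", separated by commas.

A->BC, B->C, C->BA

  step 0 ⇒ step 1: CCB ⇒ BA·BA·C
    B ↦ C
    C ↦ BA
    A ↦ BC  (constrained at step 1)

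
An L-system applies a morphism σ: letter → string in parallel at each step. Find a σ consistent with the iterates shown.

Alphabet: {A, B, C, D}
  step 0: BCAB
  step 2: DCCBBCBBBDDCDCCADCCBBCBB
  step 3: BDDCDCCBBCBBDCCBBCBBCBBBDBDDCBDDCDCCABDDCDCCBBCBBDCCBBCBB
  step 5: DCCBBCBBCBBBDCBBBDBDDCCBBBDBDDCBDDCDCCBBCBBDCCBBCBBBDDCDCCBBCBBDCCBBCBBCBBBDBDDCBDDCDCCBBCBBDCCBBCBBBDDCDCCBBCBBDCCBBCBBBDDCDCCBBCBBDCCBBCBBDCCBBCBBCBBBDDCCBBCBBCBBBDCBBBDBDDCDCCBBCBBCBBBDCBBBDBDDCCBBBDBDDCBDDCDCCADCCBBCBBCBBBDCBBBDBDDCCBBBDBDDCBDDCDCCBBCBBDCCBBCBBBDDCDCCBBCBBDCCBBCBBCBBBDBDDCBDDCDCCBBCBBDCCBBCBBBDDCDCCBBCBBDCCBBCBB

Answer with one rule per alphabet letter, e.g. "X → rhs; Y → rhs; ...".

  step 2 ⇒ step 3: DCCBBCBBBDDCDCCADCCBBCBB ⇒ BD·DC·DC·CBB·CBB·DC·CBB·CBB·CBB·BD·BD·DC·BD·DC·DC·CA·BD·DC·DC·CBB·CBB·DC·CBB·CBB
    A ↦ CA
    B ↦ CBB
    C ↦ DC
    D ↦ BD

A->CA, B->CBB, C->DC, D->BD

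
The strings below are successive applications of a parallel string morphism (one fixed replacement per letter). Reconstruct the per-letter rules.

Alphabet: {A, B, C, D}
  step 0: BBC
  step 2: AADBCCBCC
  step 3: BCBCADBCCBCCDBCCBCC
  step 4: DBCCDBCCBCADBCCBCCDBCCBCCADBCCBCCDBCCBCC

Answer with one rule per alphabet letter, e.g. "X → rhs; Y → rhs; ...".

  step 3 ⇒ step 4: BCBCADBCCBCCDBCCBCC ⇒ D·BCC·D·BCC·BC·A·D·BCC·BCC·D·BCC·BCC·A·D·BCC·BCC·D·BCC·BCC
    A ↦ BC
    B ↦ D
    C ↦ BCC
    D ↦ A

A->BC, B->D, C->BCC, D->A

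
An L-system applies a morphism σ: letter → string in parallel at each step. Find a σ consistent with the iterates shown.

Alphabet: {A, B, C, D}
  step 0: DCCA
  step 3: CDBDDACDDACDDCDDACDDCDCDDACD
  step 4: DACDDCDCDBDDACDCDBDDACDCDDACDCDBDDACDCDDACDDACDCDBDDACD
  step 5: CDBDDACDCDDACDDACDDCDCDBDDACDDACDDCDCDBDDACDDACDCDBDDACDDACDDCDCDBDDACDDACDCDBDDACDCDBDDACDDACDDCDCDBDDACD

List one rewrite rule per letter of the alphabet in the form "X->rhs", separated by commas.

A->BD, B->D, C->DA, D->CD

  step 4 ⇒ step 5: DACDDCDCDBDDACDCDBDDACDCDDACDCDBDDACDCDDACDDACDCDBDDACD ⇒ CD·BD·DA·CD·CD·DA·CD·DA·CD·D·CD·CD·BD·DA·CD·DA·CD·D·CD·CD·BD·DA·CD·DA·CD·CD·BD·DA·CD·DA·CD·D·CD·CD·BD·DA·CD·DA·CD·CD·BD·DA·CD·CD·BD·DA·CD·DA·CD·D·CD·CD·BD·DA·CD
    A ↦ BD
    B ↦ D
    C ↦ DA
    D ↦ CD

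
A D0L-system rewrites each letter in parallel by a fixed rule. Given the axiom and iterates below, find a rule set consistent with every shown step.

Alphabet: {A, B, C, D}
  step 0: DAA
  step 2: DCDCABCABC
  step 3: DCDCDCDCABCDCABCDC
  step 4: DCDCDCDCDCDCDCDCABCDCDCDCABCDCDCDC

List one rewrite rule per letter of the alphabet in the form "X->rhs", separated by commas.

A->AB, B->C, C->DC, D->DC

  step 3 ⇒ step 4: DCDCDCDCABCDCABCDC ⇒ DC·DC·DC·DC·DC·DC·DC·DC·AB·C·DC·DC·DC·AB·C·DC·DC·DC
    A ↦ AB
    B ↦ C
    C ↦ DC
    D ↦ DC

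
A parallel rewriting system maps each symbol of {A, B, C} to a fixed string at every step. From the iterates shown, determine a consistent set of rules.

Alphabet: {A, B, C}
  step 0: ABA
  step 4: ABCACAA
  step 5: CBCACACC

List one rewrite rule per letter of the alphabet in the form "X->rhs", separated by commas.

  step 4 ⇒ step 5: ABCACAA ⇒ C·BC·A·C·A·C·C
    A ↦ C
    B ↦ BC
    C ↦ A

A->C, B->BC, C->A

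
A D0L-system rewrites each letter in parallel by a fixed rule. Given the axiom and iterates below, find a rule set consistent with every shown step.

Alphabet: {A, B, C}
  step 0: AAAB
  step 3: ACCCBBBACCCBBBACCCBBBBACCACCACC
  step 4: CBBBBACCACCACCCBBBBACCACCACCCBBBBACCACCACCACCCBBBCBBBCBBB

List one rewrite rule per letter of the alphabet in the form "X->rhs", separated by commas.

A->CB, B->ACC, C->B

  step 3 ⇒ step 4: ACCCBBBACCCBBBACCCBBBBACCACCACC ⇒ CB·B·B·B·ACC·ACC·ACC·CB·B·B·B·ACC·ACC·ACC·CB·B·B·B·ACC·ACC·ACC·ACC·CB·B·B·CB·B·B·CB·B·B
    A ↦ CB
    B ↦ ACC
    C ↦ B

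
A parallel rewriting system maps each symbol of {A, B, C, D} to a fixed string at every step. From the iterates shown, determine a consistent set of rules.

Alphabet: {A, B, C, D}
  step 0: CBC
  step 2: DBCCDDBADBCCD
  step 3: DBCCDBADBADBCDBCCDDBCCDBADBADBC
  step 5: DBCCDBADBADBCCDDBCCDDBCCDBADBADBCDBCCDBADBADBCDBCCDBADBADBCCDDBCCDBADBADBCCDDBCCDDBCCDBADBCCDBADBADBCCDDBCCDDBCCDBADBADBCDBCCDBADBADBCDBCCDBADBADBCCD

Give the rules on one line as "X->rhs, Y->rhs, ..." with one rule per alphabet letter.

A->D, B->C, C->DBA, D->DBC

  step 2 ⇒ step 3: DBCCDDBADBCCD ⇒ DBC·C·DBA·DBA·DBC·DBC·C·D·DBC·C·DBA·DBA·DBC
    A ↦ D
    B ↦ C
    C ↦ DBA
    D ↦ DBC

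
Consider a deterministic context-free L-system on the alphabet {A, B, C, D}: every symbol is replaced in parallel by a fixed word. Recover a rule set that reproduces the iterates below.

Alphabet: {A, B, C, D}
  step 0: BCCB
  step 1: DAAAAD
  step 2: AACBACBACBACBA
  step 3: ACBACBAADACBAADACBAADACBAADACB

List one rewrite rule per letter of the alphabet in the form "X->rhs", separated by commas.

  step 2 ⇒ step 3: AACBACBACBACBA ⇒ ACB·ACB·AA·D·ACB·AA·D·ACB·AA·D·ACB·AA·D·ACB
    A ↦ ACB
    B ↦ D
    C ↦ AA
  step 1 ⇒ step 2: DAAAAD ⇒ A·ACB·ACB·ACB·ACB·A
    D ↦ A

A->ACB, B->D, C->AA, D->A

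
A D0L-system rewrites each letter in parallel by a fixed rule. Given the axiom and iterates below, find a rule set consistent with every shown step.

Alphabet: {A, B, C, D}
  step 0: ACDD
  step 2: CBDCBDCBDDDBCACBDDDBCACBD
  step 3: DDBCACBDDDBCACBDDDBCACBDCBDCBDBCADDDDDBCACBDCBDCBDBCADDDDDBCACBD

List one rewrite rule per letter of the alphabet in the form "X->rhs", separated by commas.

A->D, B->BCA, C->DD, D->CBD

  step 2 ⇒ step 3: CBDCBDCBDDDBCACBDDDBCACBD ⇒ DD·BCA·CBD·DD·BCA·CBD·DD·BCA·CBD·CBD·CBD·BCA·DD·D·DD·BCA·CBD·CBD·CBD·BCA·DD·D·DD·BCA·CBD
    A ↦ D
    B ↦ BCA
    C ↦ DD
    D ↦ CBD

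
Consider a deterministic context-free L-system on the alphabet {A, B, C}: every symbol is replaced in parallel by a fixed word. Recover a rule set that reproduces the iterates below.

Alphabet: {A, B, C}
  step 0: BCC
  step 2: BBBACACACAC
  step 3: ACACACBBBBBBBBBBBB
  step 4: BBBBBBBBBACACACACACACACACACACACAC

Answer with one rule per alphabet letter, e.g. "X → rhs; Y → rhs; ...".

  step 3 ⇒ step 4: ACACACBBBBBBBBBBBB ⇒ B·BB·B·BB·B·BB·AC·AC·AC·AC·AC·AC·AC·AC·AC·AC·AC·AC
    A ↦ B
    B ↦ AC
    C ↦ BB

A->B, B->AC, C->BB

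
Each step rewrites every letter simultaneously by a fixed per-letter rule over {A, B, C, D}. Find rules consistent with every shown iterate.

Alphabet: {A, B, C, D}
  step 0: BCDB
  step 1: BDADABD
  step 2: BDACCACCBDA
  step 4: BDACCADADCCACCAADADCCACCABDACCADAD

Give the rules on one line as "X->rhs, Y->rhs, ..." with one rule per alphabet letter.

  step 1 ⇒ step 2: BDADABD ⇒ BD·A·CC·A·CC·BD·A
    A ↦ CC
    B ↦ BD
    D ↦ A
  step 0 ⇒ step 1: BCDB ⇒ BD·AD·A·BD
    C ↦ AD

A->CC, B->BD, C->AD, D->A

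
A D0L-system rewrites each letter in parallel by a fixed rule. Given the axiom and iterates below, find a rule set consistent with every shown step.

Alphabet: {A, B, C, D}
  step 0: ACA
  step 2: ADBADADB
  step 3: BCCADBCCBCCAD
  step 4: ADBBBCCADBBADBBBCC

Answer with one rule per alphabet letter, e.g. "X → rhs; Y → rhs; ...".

A->BC, B->AD, C->B, D->C

  step 3 ⇒ step 4: BCCADBCCBCCAD ⇒ AD·B·B·BC·C·AD·B·B·AD·B·B·BC·C
    A ↦ BC
    B ↦ AD
    C ↦ B
    D ↦ C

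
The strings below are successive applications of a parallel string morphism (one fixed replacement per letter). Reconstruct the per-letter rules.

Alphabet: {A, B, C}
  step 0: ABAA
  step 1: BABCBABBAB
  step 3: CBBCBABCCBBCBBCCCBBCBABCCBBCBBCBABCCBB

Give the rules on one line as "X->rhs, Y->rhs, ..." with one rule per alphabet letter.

  step 0 ⇒ step 1: ABAA ⇒ BAB·C·BAB·BAB
    A ↦ BAB
    B ↦ C
    C ↦ CBB  (constrained at step 1)

A->BAB, B->C, C->CBB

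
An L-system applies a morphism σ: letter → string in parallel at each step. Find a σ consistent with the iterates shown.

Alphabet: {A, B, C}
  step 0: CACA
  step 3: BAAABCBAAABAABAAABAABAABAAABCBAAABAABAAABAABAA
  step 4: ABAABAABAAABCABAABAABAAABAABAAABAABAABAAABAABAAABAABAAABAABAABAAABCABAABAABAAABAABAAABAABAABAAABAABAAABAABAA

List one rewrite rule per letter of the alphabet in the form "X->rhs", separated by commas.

A->BAA, B->A, C->BC

  step 3 ⇒ step 4: BAAABCBAAABAABAAABAABAABAAABCBAAABAABAAABAABAA ⇒ A·BAA·BAA·BAA·A·BC·A·BAA·BAA·BAA·A·BAA·BAA·A·BAA·BAA·BAA·A·BAA·BAA·A·BAA·BAA·A·BAA·BAA·BAA·A·BC·A·BAA·BAA·BAA·A·BAA·BAA·A·BAA·BAA·BAA·A·BAA·BAA·A·BAA·BAA
    A ↦ BAA
    B ↦ A
    C ↦ BC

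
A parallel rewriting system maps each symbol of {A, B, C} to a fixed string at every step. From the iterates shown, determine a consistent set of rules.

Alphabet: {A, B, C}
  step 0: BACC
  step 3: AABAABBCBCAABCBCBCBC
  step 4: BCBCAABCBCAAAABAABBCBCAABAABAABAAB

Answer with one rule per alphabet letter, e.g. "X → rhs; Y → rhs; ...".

A->BC, B->AA, C->B

  step 3 ⇒ step 4: AABAABBCBCAABCBCBCBC ⇒ BC·BC·AA·BC·BC·AA·AA·B·AA·B·BC·BC·AA·B·AA·B·AA·B·AA·B
    A ↦ BC
    B ↦ AA
    C ↦ B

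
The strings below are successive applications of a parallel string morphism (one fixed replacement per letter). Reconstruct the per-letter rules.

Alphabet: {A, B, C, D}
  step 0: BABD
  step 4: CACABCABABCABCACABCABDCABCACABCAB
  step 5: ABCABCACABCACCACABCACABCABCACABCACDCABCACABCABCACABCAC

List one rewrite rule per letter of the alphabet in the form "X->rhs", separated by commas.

  step 4 ⇒ step 5: CACABCABABCABCACABCABDCABCACABCAB ⇒ AB·C·AB·C·AC·AB·C·AC·C·AC·AB·C·AC·AB·C·AB·C·AC·AB·C·AC·DC·AB·C·AC·AB·C·AB·C·AC·AB·C·AC
    A ↦ C
    B ↦ AC
    C ↦ AB
    D ↦ DC

A->C, B->AC, C->AB, D->DC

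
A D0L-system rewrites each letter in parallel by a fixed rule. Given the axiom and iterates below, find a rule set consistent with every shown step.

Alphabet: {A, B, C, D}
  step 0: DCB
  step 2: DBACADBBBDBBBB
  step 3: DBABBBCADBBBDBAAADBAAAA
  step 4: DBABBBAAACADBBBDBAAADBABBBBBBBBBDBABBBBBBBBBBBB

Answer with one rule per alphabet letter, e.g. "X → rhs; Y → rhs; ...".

A->BBB, B->A, C->CAD, D->DB

  step 3 ⇒ step 4: DBABBBCADBBBDBAAADBAAAA ⇒ DB·A·BBB·A·A·A·CAD·BBB·DB·A·A·A·DB·A·BBB·BBB·BBB·DB·A·BBB·BBB·BBB·BBB
    A ↦ BBB
    B ↦ A
    C ↦ CAD
    D ↦ DB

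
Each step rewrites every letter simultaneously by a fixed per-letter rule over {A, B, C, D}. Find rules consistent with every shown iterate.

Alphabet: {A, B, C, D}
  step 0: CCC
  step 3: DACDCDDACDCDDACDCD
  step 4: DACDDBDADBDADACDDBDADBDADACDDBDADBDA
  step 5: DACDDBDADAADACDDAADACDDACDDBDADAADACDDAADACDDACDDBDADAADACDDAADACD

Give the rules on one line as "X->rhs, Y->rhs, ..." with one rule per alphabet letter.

  step 4 ⇒ step 5: DACDDBDADBDADACDDBDADBDADACDDBDADBDA ⇒ DA·CD·DB·DA·DA·A·DA·CD·DA·A·DA·CD·DA·CD·DB·DA·DA·A·DA·CD·DA·A·DA·CD·DA·CD·DB·DA·DA·A·DA·CD·DA·A·DA·CD
    A ↦ CD
    B ↦ A
    C ↦ DB
    D ↦ DA

A->CD, B->A, C->DB, D->DA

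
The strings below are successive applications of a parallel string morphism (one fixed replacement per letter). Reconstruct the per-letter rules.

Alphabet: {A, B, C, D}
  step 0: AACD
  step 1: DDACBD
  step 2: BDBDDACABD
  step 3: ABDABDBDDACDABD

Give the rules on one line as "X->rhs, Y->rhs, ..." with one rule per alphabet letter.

A->D, B->A, C->AC, D->BD

  step 2 ⇒ step 3: BDBDDACABD ⇒ A·BD·A·BD·BD·D·AC·D·A·BD
    A ↦ D
    B ↦ A
    C ↦ AC
    D ↦ BD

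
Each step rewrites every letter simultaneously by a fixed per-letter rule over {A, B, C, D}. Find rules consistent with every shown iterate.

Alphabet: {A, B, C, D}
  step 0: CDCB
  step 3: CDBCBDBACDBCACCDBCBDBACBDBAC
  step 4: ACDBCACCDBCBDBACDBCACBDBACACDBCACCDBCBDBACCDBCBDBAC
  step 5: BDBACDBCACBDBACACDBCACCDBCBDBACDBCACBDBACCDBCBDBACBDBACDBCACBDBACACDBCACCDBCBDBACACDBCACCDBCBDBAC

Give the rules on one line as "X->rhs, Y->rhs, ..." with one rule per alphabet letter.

  step 4 ⇒ step 5: ACDBCACCDBCBDBACDBCACBDBACACDBCACCDBCBDBACCDBCBDBAC ⇒ BDB·AC·DB·C·AC·BDB·AC·AC·DB·C·AC·C·DB·C·BDB·AC·DB·C·AC·BDB·AC·C·DB·C·BDB·AC·BDB·AC·DB·C·AC·BDB·AC·AC·DB·C·AC·C·DB·C·BDB·AC·AC·DB·C·AC·C·DB·C·BDB·AC
    A ↦ BDB
    B ↦ C
    C ↦ AC
    D ↦ DB

A->BDB, B->C, C->AC, D->DB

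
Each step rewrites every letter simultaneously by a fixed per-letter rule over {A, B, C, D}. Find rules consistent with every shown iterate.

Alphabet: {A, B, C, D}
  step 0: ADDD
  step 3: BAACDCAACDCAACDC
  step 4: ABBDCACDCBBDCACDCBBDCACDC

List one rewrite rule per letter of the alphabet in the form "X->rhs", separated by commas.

  step 3 ⇒ step 4: BAACDCAACDCAACDC ⇒ A·B·B·DC·AC·DC·B·B·DC·AC·DC·B·B·DC·AC·DC
    A ↦ B
    B ↦ A
    C ↦ DC
    D ↦ AC

A->B, B->A, C->DC, D->AC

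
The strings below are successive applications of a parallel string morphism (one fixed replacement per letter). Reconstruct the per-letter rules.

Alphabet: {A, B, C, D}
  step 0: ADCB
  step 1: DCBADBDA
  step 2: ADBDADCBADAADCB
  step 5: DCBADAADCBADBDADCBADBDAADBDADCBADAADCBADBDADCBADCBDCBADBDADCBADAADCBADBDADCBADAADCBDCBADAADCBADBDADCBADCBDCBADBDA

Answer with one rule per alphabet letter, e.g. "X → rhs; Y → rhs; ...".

A->DCB, B->DA, C->DB, D->A

  step 1 ⇒ step 2: DCBADBDA ⇒ A·DB·DA·DCB·A·DA·A·DCB
    A ↦ DCB
    B ↦ DA
    C ↦ DB
    D ↦ A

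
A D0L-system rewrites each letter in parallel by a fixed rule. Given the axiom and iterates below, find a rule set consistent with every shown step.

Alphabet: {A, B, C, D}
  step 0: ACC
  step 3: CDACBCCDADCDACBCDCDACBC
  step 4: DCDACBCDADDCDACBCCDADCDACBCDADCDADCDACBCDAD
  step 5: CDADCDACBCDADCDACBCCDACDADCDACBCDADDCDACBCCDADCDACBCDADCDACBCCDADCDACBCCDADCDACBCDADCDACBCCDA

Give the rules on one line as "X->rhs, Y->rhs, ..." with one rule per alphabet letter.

A->CBC, B->A, C->D, D->CDA

  step 4 ⇒ step 5: DCDACBCDADDCDACBCCDADCDACBCDADCDADCDACBCDAD ⇒ CDA·D·CDA·CBC·D·A·D·CDA·CBC·CDA·CDA·D·CDA·CBC·D·A·D·D·CDA·CBC·CDA·D·CDA·CBC·D·A·D·CDA·CBC·CDA·D·CDA·CBC·CDA·D·CDA·CBC·D·A·D·CDA·CBC·CDA
    A ↦ CBC
    B ↦ A
    C ↦ D
    D ↦ CDA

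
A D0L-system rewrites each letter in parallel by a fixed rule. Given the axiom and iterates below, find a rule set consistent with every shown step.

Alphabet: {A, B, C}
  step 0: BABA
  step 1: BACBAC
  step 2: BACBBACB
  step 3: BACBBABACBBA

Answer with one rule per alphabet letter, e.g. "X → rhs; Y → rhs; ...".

  step 2 ⇒ step 3: BACBBACB ⇒ BA·C·B·BA·BA·C·B·BA
    A ↦ C
    B ↦ BA
    C ↦ B

A->C, B->BA, C->B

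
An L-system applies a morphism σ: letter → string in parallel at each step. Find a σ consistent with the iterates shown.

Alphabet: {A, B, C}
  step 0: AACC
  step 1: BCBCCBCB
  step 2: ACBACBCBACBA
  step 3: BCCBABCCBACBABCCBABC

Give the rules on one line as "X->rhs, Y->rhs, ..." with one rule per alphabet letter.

A->BC, B->A, C->CB

  step 2 ⇒ step 3: ACBACBCBACBA ⇒ BC·CB·A·BC·CB·A·CB·A·BC·CB·A·BC
    A ↦ BC
    B ↦ A
    C ↦ CB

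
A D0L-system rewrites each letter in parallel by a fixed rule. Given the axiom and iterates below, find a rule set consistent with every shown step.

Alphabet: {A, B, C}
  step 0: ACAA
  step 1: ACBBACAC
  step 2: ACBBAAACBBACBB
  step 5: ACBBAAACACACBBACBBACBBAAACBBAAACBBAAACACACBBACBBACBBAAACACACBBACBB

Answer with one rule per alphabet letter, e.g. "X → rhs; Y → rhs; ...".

  step 1 ⇒ step 2: ACBBACAC ⇒ AC·BB·A·A·AC·BB·AC·BB
    A ↦ AC
    B ↦ A
    C ↦ BB

A->AC, B->A, C->BB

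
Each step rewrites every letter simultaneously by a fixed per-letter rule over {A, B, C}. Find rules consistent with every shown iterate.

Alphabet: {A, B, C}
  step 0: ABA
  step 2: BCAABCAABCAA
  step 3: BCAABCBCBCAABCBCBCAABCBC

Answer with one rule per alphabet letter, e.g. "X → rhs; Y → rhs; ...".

  step 2 ⇒ step 3: BCAABCAABCAA ⇒ BC·AA·BC·BC·BC·AA·BC·BC·BC·AA·BC·BC
    A ↦ BC
    B ↦ BC
    C ↦ AA

A->BC, B->BC, C->AA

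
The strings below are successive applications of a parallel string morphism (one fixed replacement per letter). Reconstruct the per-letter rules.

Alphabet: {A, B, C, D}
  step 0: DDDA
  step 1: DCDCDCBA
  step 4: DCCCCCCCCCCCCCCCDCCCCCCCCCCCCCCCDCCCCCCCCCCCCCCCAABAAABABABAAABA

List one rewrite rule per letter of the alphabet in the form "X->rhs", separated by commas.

  step 0 ⇒ step 1: DDDA ⇒ DC·DC·DC·BA
    A ↦ BA
    D ↦ DC
    B ↦ AA  (constrained at step 1)
    C ↦ CC  (constrained at step 1)

A->BA, B->AA, C->CC, D->DC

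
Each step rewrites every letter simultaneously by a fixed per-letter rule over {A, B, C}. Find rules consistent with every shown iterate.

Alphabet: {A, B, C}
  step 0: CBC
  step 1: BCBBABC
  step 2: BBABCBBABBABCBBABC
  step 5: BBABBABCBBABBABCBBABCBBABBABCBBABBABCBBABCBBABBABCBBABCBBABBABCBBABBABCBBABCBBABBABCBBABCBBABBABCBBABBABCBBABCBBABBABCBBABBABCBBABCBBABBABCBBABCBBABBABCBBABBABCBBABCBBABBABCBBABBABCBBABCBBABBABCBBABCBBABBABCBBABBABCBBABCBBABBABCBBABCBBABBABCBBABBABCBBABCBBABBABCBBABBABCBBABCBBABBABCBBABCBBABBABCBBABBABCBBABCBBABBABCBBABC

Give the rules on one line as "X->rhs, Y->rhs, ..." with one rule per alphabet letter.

  step 1 ⇒ step 2: BCBBABC ⇒ BBA·BC·BBA·BBA·BC·BBA·BC
    A ↦ BC
    B ↦ BBA
    C ↦ BC

A->BC, B->BBA, C->BC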